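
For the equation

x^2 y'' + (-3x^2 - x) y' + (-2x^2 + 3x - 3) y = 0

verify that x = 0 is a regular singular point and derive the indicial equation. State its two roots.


Divide by x^2 to reach normal form y'' + P_1(x) y' + P_2(x) y = 0 with P_1(x) = -3 - 1/x and P_2(x) = -2 + 3/x - 3/x^2.
x = 0 is a singular point because the y'-coefficient -3 - 1/x has a pole at x = 0 and the y-coefficient -2 + 3/x - 3/x^2 has a pole at x = 0.
It is a regular singular point because x P_1(x) = p(x) = -3x - 1 and x^2 P_2(x) = q(x) = -2x^2 + 3x - 3 are polynomials, hence analytic at x = 0.
p(0) = -1,  q(0) = -3.
Indicial equation: r(r-1) + p(0) r + q(0) = 0, i.e. r^2 + (p(0) - 1) r + q(0) = 0, i.e. r^2 - 2 r - 3 = 0.
Discriminant: (-2)^2 - 4(-3) = 16, so r = (2 ± 4)/2.
Solving: r_1 = 3, r_2 = -1.

indicial: r^2 - 2 r - 3 = 0; roots r_1 = 3, r_2 = -1


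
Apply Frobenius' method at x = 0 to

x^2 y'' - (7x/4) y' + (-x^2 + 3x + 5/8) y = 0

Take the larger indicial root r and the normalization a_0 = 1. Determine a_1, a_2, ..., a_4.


Write in Frobenius form y'' + (p(x)/x) y' + (q(x)/x^2) y = 0:
  p(x) = -7/4,  q(x) = -x^2 + 3x + 5/8.
Indicial equation: r(r-1) + (-7/4) r + (5/8) = 0 -> roots r_1 = 5/2, r_2 = 1/4.
Take r = r_1 = 5/2. Let y(x) = x^r sum_{n>=0} a_n x^n with a_0 = 1.
Substitute y = x^r sum a_n x^n and match x^{r+n}. The recurrence is
  D(n) a_n + 3 a_{n-1} - 1 a_{n-2} = 0,  where D(n) = (r+n)(r+n-1) + (-7/4)(r+n) + (5/8).
  a_n = [-3 a_{n-1} + 1 a_{n-2}] / D(n).
Since the indicial polynomial factors as (r - r_1)(r - r_2), D(n) = (r_1 + n - r_1)(r_1 + n - r_2) = n(n + 9/4).
Evaluating step by step (a_0 = 1):
  n = 1: D(1) = 1(1 + 9/4) = 13/4; numerator = -3(1) = -3; a_1 = (-3)/(13/4) = -12/13
  n = 2: D(2) = 2(2 + 9/4) = 17/2; numerator = -3(-12/13) + 1(1) = 49/13; a_2 = (49/13)/(17/2) = 98/221
  n = 3: D(3) = 3(3 + 9/4) = 63/4; numerator = -3(98/221) + 1(-12/13) = -498/221; a_3 = (-498/221)/(63/4) = -664/4641
  n = 4: D(4) = 4(4 + 9/4) = 25; numerator = -3(-664/4641) + 1(98/221) = 1350/1547; a_4 = (1350/1547)/(25) = 54/1547

r = 5/2; a_0 = 1; a_1 = -12/13; a_2 = 98/221; a_3 = -664/4641; a_4 = 54/1547


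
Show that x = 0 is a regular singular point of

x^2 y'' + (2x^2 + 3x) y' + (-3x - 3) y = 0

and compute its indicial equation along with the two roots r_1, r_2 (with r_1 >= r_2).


Divide by x^2 to reach normal form y'' + P_1(x) y' + P_2(x) y = 0 with P_1(x) = 2 + 3/x and P_2(x) = -3/x - 3/x^2.
x = 0 is a singular point because the y'-coefficient 2 + 3/x has a pole at x = 0 and the y-coefficient -3/x - 3/x^2 has a pole at x = 0.
It is a regular singular point because x P_1(x) = p(x) = 2x + 3 and x^2 P_2(x) = q(x) = -3x - 3 are polynomials, hence analytic at x = 0.
p(0) = 3,  q(0) = -3.
Indicial equation: r(r-1) + p(0) r + q(0) = 0, i.e. r^2 + (p(0) - 1) r + q(0) = 0, i.e. r^2 + 2 r - 3 = 0.
Discriminant: (2)^2 - 4(-3) = 16, so r = (-2 ± 4)/2.
Solving: r_1 = 1, r_2 = -3.

indicial: r^2 + 2 r - 3 = 0; roots r_1 = 1, r_2 = -3


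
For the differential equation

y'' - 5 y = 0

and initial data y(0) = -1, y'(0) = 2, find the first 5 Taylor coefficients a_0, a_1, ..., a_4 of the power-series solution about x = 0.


Ansatz: y(x) = sum_{n>=0} a_n x^n, so y'(x) = sum_{n>=1} n a_n x^(n-1) and y''(x) = sum_{n>=2} n(n-1) a_n x^(n-2).
Substitute into P(x) y'' + Q(x) y' + R(x) y = 0 with P(x) = 1, Q(x) = 0, R(x) = -5, and match powers of x.
Initial conditions: a_0 = -1, a_1 = 2.
Setting the coefficient of each power of x to zero and solving order by order (substituting the coefficients already found):
  x^0: 2 a_2 - 5 a_0 = 0  ->  2 a_2 = 5 a_0 = -5  ->  a_2 = -5/2
  x^1: 6 a_3 - 5 a_1 = 0  ->  6 a_3 = 5 a_1 = 10  ->  a_3 = 5/3
  x^2: 12 a_4 - 5 a_2 = 0  ->  12 a_4 = 5 a_2 = -25/2  ->  a_4 = -25/24
Truncated series: y(x) = -1 + 2 x - (5/2) x^2 + (5/3) x^3 - (25/24) x^4 + O(x^5).

a_0 = -1; a_1 = 2; a_2 = -5/2; a_3 = 5/3; a_4 = -25/24


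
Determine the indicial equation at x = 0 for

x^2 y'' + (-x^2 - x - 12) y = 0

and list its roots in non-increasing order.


Divide by x^2 to reach normal form y'' + P_1(x) y' + P_2(x) y = 0 with P_1(x) = 0 and P_2(x) = -1 - 1/x - 12/x^2.
x = 0 is a singular point because the y-coefficient -1 - 1/x - 12/x^2 has a pole at x = 0.
It is a regular singular point because x P_1(x) = p(x) = 0 and x^2 P_2(x) = q(x) = -x^2 - x - 12 are polynomials, hence analytic at x = 0.
p(0) = 0,  q(0) = -12.
Indicial equation: r(r-1) + p(0) r + q(0) = 0, i.e. r^2 + (p(0) - 1) r + q(0) = 0, i.e. r^2 - 1 r - 12 = 0.
Discriminant: (-1)^2 - 4(-12) = 49, so r = (1 ± 7)/2.
Solving: r_1 = 4, r_2 = -3.

indicial: r^2 - 1 r - 12 = 0; roots r_1 = 4, r_2 = -3


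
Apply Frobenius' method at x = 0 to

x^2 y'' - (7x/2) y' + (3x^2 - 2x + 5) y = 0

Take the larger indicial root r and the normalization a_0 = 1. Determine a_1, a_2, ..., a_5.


Write in Frobenius form y'' + (p(x)/x) y' + (q(x)/x^2) y = 0:
  p(x) = -7/2,  q(x) = 3x^2 - 2x + 5.
Indicial equation: r(r-1) + (-7/2) r + (5) = 0 -> roots r_1 = 5/2, r_2 = 2.
Take r = r_1 = 5/2. Let y(x) = x^r sum_{n>=0} a_n x^n with a_0 = 1.
Substitute y = x^r sum a_n x^n and match x^{r+n}. The recurrence is
  D(n) a_n - 2 a_{n-1} + 3 a_{n-2} = 0,  where D(n) = (r+n)(r+n-1) + (-7/2)(r+n) + (5).
  a_n = [2 a_{n-1} - 3 a_{n-2}] / D(n).
Since the indicial polynomial factors as (r - r_1)(r - r_2), D(n) = (r_1 + n - r_1)(r_1 + n - r_2) = n(n + 1/2).
Evaluating step by step (a_0 = 1):
  n = 1: D(1) = 1(1 + 1/2) = 3/2; numerator = 2(1) = 2; a_1 = (2)/(3/2) = 4/3
  n = 2: D(2) = 2(2 + 1/2) = 5; numerator = 2(4/3) - 3(1) = -1/3; a_2 = (-1/3)/(5) = -1/15
  n = 3: D(3) = 3(3 + 1/2) = 21/2; numerator = 2(-1/15) - 3(4/3) = -62/15; a_3 = (-62/15)/(21/2) = -124/315
  n = 4: D(4) = 4(4 + 1/2) = 18; numerator = 2(-124/315) - 3(-1/15) = -37/63; a_4 = (-37/63)/(18) = -37/1134
  n = 5: D(5) = 5(5 + 1/2) = 55/2; numerator = 2(-37/1134) - 3(-124/315) = 3163/2835; a_5 = (3163/2835)/(55/2) = 6326/155925

r = 5/2; a_0 = 1; a_1 = 4/3; a_2 = -1/15; a_3 = -124/315; a_4 = -37/1134; a_5 = 6326/155925


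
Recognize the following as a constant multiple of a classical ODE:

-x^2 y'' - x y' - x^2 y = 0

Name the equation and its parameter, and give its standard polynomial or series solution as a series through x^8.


All three coefficients share the factor -1; dividing through by -1 gives  x^2 y'' + x y' + x^2 y = 0.
This matches the Bessel equation x^2 y'' + x y' + (x^2 - nu^2) y = 0 with nu^2 = 0, so nu = 0; the solution bounded at x = 0 is J_0(x).
Frobenius at x = 0: indicial roots ±nu; for r = nu the recurrence k(k + 2nu) c_k = -c_{k-2} gives the standard series J_nu(x) = sum_{k>=0} (-1)^k / (k! (k+nu)!) (x/2)^(2k+nu). Evaluate the first 5 terms:
  k = 0: (-1)^0 / (0! * 0! * 2^0) x^0 = 1/(1*1*1) x^0 = (1) x^0
  k = 1: (-1)^1 / (1! * 1! * 2^2) x^2 = -1/(1*1*4) x^2 = (-1/4) x^2
  k = 2: (-1)^2 / (2! * 2! * 2^4) x^4 = 1/(2*2*16) x^4 = (1/64) x^4
  k = 3: (-1)^3 / (3! * 3! * 2^6) x^6 = -1/(6*6*64) x^6 = (-1/2304) x^6
  k = 4: (-1)^4 / (4! * 4! * 2^8) x^8 = 1/(24*24*256) x^8 = (1/147456) x^8
Hence J_0(x) = x^8/147456 - x^6/2304 + x^4/64 - x^2/4 + 1 + ....

J_0(x); series = x^8/147456 - x^6/2304 + x^4/64 - x^2/4 + 1


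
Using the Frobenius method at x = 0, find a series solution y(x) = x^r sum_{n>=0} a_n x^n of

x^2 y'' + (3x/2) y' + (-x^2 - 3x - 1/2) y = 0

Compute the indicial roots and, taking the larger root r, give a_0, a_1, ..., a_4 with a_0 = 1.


Write in Frobenius form y'' + (p(x)/x) y' + (q(x)/x^2) y = 0:
  p(x) = 3/2,  q(x) = -x^2 - 3x - 1/2.
Indicial equation: r(r-1) + (3/2) r + (-1/2) = 0 -> roots r_1 = 1/2, r_2 = -1.
Take r = r_1 = 1/2. Let y(x) = x^r sum_{n>=0} a_n x^n with a_0 = 1.
Substitute y = x^r sum a_n x^n and match x^{r+n}. The recurrence is
  D(n) a_n - 3 a_{n-1} - 1 a_{n-2} = 0,  where D(n) = (r+n)(r+n-1) + (3/2)(r+n) + (-1/2).
  a_n = [3 a_{n-1} + 1 a_{n-2}] / D(n).
Since the indicial polynomial factors as (r - r_1)(r - r_2), D(n) = (r_1 + n - r_1)(r_1 + n - r_2) = n(n + 3/2).
Evaluating step by step (a_0 = 1):
  n = 1: D(1) = 1(1 + 3/2) = 5/2; numerator = 3(1) = 3; a_1 = (3)/(5/2) = 6/5
  n = 2: D(2) = 2(2 + 3/2) = 7; numerator = 3(6/5) + 1(1) = 23/5; a_2 = (23/5)/(7) = 23/35
  n = 3: D(3) = 3(3 + 3/2) = 27/2; numerator = 3(23/35) + 1(6/5) = 111/35; a_3 = (111/35)/(27/2) = 74/315
  n = 4: D(4) = 4(4 + 3/2) = 22; numerator = 3(74/315) + 1(23/35) = 143/105; a_4 = (143/105)/(22) = 13/210

r = 1/2; a_0 = 1; a_1 = 6/5; a_2 = 23/35; a_3 = 74/315; a_4 = 13/210


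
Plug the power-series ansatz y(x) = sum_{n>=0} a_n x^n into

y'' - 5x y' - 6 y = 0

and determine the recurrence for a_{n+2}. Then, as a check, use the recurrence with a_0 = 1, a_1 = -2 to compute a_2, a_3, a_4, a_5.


Substitute y = sum_n a_n x^n.
y''(x) has coefficient (n+2)(n+1) a_{n+2} at x^n;
-5 x y'(x) has coefficient -5 n a_n at x^n (shift);
-6 y(x) has coefficient -6 a_n at x^n.
Matching x^n: (n+2)(n+1) a_{n+2} + (-5n - 6) a_n = 0.
Thus a_{n+2} = (5n + 6) / ((n+1)(n+2)) * a_n.

Check with a_0 = 1, a_1 = -2 (apply the recurrence for n = 0, 1, 2, 3): a_0 = 1, a_1 = -2, a_2 = 3, a_3 = -11/3, a_4 = 4, a_5 = -77/20.

a_(n+2) = (5n + 6) / ((n+1)(n+2)) * a_n; check: a_0 = 1, a_1 = -2, a_2 = 3, a_3 = -11/3, a_4 = 4, a_5 = -77/20


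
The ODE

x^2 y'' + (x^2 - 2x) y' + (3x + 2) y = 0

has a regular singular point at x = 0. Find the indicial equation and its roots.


Divide by x^2 to reach normal form y'' + P_1(x) y' + P_2(x) y = 0 with P_1(x) = 1 - 2/x and P_2(x) = 3/x + 2/x^2.
x = 0 is a singular point because the y'-coefficient 1 - 2/x has a pole at x = 0 and the y-coefficient 3/x + 2/x^2 has a pole at x = 0.
It is a regular singular point because x P_1(x) = p(x) = x - 2 and x^2 P_2(x) = q(x) = 3x + 2 are polynomials, hence analytic at x = 0.
p(0) = -2,  q(0) = 2.
Indicial equation: r(r-1) + p(0) r + q(0) = 0, i.e. r^2 + (p(0) - 1) r + q(0) = 0, i.e. r^2 - 3 r + 2 = 0.
Discriminant: (-3)^2 - 4(2) = 1, so r = (3 ± 1)/2.
Solving: r_1 = 2, r_2 = 1.

indicial: r^2 - 3 r + 2 = 0; roots r_1 = 2, r_2 = 1


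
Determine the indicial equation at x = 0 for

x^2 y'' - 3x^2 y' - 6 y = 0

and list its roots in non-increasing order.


Divide by x^2 to reach normal form y'' + P_1(x) y' + P_2(x) y = 0 with P_1(x) = -3 and P_2(x) = -6/x^2.
x = 0 is a singular point because the y-coefficient -6/x^2 has a pole at x = 0.
It is a regular singular point because x P_1(x) = p(x) = -3x and x^2 P_2(x) = q(x) = -6 are polynomials, hence analytic at x = 0.
p(0) = 0,  q(0) = -6.
Indicial equation: r(r-1) + p(0) r + q(0) = 0, i.e. r^2 + (p(0) - 1) r + q(0) = 0, i.e. r^2 - 1 r - 6 = 0.
Discriminant: (-1)^2 - 4(-6) = 25, so r = (1 ± 5)/2.
Solving: r_1 = 3, r_2 = -2.

indicial: r^2 - 1 r - 6 = 0; roots r_1 = 3, r_2 = -2


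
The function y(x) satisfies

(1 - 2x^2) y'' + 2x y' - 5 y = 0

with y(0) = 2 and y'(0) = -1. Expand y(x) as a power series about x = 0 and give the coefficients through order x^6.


Ansatz: y(x) = sum_{n>=0} a_n x^n, so y'(x) = sum_{n>=1} n a_n x^(n-1) and y''(x) = sum_{n>=2} n(n-1) a_n x^(n-2).
Substitute into P(x) y'' + Q(x) y' + R(x) y = 0 with P(x) = 1 - 2x^2, Q(x) = 2x, R(x) = -5, and match powers of x.
Initial conditions: a_0 = 2, a_1 = -1.
Setting the coefficient of each power of x to zero and solving order by order (substituting the coefficients already found):
  x^0: 2 a_2 - 5 a_0 = 0  ->  2 a_2 = 5 a_0 = 10  ->  a_2 = 5
  x^1: 6 a_3 - 3 a_1 = 0  ->  6 a_3 = 3 a_1 = -3  ->  a_3 = -1/2
  x^2: 12 a_4 - 5 a_2 = 0  ->  12 a_4 = 5 a_2 = 25  ->  a_4 = 25/12
  x^3: 20 a_5 - 11 a_3 = 0  ->  20 a_5 = 11 a_3 = -11/2  ->  a_5 = -11/40
  x^4: 30 a_6 - 21 a_4 = 0  ->  30 a_6 = 21 a_4 = 175/4  ->  a_6 = 35/24
Truncated series: y(x) = 2 - x + 5 x^2 - (1/2) x^3 + (25/12) x^4 - (11/40) x^5 + (35/24) x^6 + O(x^7).

a_0 = 2; a_1 = -1; a_2 = 5; a_3 = -1/2; a_4 = 25/12; a_5 = -11/40; a_6 = 35/24


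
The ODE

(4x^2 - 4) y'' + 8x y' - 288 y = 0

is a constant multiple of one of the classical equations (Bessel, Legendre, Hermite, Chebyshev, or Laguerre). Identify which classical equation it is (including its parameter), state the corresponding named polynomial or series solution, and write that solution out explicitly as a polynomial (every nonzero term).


All three coefficients share the factor -4; dividing through by -4 gives  (1 - x^2) y'' - 2x y' + 72 y = 0.
This matches the Legendre equation (1 - x^2) y'' - 2x y' + n(n+1) y = 0 (note the -2x y' term) with n(n+1) = 72, so n = 8; the polynomial solution is P_8(x).
With y = sum_k a_k x^k, matching x^k gives (k+2)(k+1) a_{k+2} = [k(k+1) - n(n+1)] a_k = (k - 8)(k + 9) a_k. The right side vanishes at k = 8, so the series with the parity of 8 terminates at degree 8.
Standard normalization (P_n(1) = 1): leading coefficient (2n)!/(2^n (n!)^2) = 20922789888000/(256*1625702400) = 6435/128, so a_8 = 6435/128. Work downward with a_k = (k+1)(k+2) a_{k+2} / ((k - 8)(k + 9)):
  a_6 = (7)(8)(6435/128) / ((6 - 8)(6 + 9)) = (45045/16)/(-30) = -3003/32
  a_4 = (5)(6)(-3003/32) / ((4 - 8)(4 + 9)) = (-45045/16)/(-52) = 3465/64
  a_2 = (3)(4)(3465/64) / ((2 - 8)(2 + 9)) = (10395/16)/(-66) = -315/32
  a_0 = (1)(2)(-315/32) / ((0 - 8)(0 + 9)) = (-315/16)/(-72) = 35/128
Hence P_8(x) = 6435 x^8/128 - 3003 x^6/32 + 3465 x^4/64 - 315 x^2/32 + 35/128.

P_8(x); series = 6435 x^8/128 - 3003 x^6/32 + 3465 x^4/64 - 315 x^2/32 + 35/128


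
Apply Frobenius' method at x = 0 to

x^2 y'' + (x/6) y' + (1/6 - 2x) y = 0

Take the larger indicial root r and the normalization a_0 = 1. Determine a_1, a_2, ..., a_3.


Write in Frobenius form y'' + (p(x)/x) y' + (q(x)/x^2) y = 0:
  p(x) = 1/6,  q(x) = 1/6 - 2x.
Indicial equation: r(r-1) + (1/6) r + (1/6) = 0 -> roots r_1 = 1/2, r_2 = 1/3.
Take r = r_1 = 1/2. Let y(x) = x^r sum_{n>=0} a_n x^n with a_0 = 1.
Substitute y = x^r sum a_n x^n and match x^{r+n}. The recurrence is
  D(n) a_n - 2 a_{n-1} = 0,  where D(n) = (r+n)(r+n-1) + (1/6)(r+n) + (1/6).
  a_n = 2 / D(n) * a_{n-1}.
Since the indicial polynomial factors as (r - r_1)(r - r_2), D(n) = (r_1 + n - r_1)(r_1 + n - r_2) = n(n + 1/6).
Evaluating step by step (a_0 = 1):
  n = 1: D(1) = 1(1 + 1/6) = 7/6; numerator = 2(1) = 2; a_1 = (2)/(7/6) = 12/7
  n = 2: D(2) = 2(2 + 1/6) = 13/3; numerator = 2(12/7) = 24/7; a_2 = (24/7)/(13/3) = 72/91
  n = 3: D(3) = 3(3 + 1/6) = 19/2; numerator = 2(72/91) = 144/91; a_3 = (144/91)/(19/2) = 288/1729

r = 1/2; a_0 = 1; a_1 = 12/7; a_2 = 72/91; a_3 = 288/1729


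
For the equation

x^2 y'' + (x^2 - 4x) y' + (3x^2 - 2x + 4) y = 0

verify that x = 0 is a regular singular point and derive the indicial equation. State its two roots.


Divide by x^2 to reach normal form y'' + P_1(x) y' + P_2(x) y = 0 with P_1(x) = 1 - 4/x and P_2(x) = 3 - 2/x + 4/x^2.
x = 0 is a singular point because the y'-coefficient 1 - 4/x has a pole at x = 0 and the y-coefficient 3 - 2/x + 4/x^2 has a pole at x = 0.
It is a regular singular point because x P_1(x) = p(x) = x - 4 and x^2 P_2(x) = q(x) = 3x^2 - 2x + 4 are polynomials, hence analytic at x = 0.
p(0) = -4,  q(0) = 4.
Indicial equation: r(r-1) + p(0) r + q(0) = 0, i.e. r^2 + (p(0) - 1) r + q(0) = 0, i.e. r^2 - 5 r + 4 = 0.
Discriminant: (-5)^2 - 4(4) = 9, so r = (5 ± 3)/2.
Solving: r_1 = 4, r_2 = 1.

indicial: r^2 - 5 r + 4 = 0; roots r_1 = 4, r_2 = 1


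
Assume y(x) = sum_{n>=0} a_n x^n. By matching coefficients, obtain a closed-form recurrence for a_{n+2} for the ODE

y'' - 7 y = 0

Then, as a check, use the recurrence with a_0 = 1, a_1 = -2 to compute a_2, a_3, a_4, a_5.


Substitute y = sum_n a_n x^n into y'' + (const) y = 0.
y''(x) = sum_{n>=0} (n+2)(n+1) a_{n+2} x^n.
The ODE becomes sum_n [(n+2)(n+1) a_{n+2} - 7 a_n] x^n = 0.
Setting each coefficient to zero gives the recurrence:
  (n+2)(n+1) a_{n+2} - 7 a_n = 0,
  a_{n+2} = 7 / ((n+1)(n+2)) a_n.

Check with a_0 = 1, a_1 = -2 (apply the recurrence for n = 0, 1, 2, 3): a_0 = 1, a_1 = -2, a_2 = 7/2, a_3 = -7/3, a_4 = 49/24, a_5 = -49/60.

a_{n+2} = 7/((n+1)(n+2)) * a_n; check: a_0 = 1, a_1 = -2, a_2 = 7/2, a_3 = -7/3, a_4 = 49/24, a_5 = -49/60


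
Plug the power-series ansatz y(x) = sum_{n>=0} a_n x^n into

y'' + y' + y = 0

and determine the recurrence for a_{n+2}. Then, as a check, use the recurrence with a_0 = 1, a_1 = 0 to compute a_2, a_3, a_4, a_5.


Substitute y = sum_n a_n x^n.
y''(x) has coefficient (n+2)(n+1) a_{n+2} at x^n;
y'(x) has coefficient (n+1) a_{n+1} at x^n;
y(x) has coefficient 1 a_n at x^n.
Matching x^n: (n+2)(n+1) a_{n+2} + (n+1) a_{n+1} + 1 a_n = 0.
Thus a_{n+2} = [-(n+1) a_{n+1} - 1 a_n] / ((n+1)(n+2)).

Check with a_0 = 1, a_1 = 0 (apply the recurrence for n = 0, 1, 2, 3): a_0 = 1, a_1 = 0, a_2 = -1/2, a_3 = 1/6, a_4 = 0, a_5 = -1/120.

a_(n+2) = [-(n+1) a_(n+1) - 1 a_n] / ((n+1)(n+2)); check: a_0 = 1, a_1 = 0, a_2 = -1/2, a_3 = 1/6, a_4 = 0, a_5 = -1/120


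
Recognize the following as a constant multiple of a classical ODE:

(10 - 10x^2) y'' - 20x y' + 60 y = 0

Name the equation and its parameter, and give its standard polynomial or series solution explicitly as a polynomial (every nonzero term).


All three coefficients share the factor 10; dividing through by 10 gives  (1 - x^2) y'' - 2x y' + 6 y = 0.
This matches the Legendre equation (1 - x^2) y'' - 2x y' + n(n+1) y = 0 (note the -2x y' term) with n(n+1) = 6, so n = 2; the polynomial solution is P_2(x).
With y = sum_k a_k x^k, matching x^k gives (k+2)(k+1) a_{k+2} = [k(k+1) - n(n+1)] a_k = (k - 2)(k + 3) a_k. The right side vanishes at k = 2, so the series with the parity of 2 terminates at degree 2.
Standard normalization (P_n(1) = 1): leading coefficient (2n)!/(2^n (n!)^2) = 24/(4*4) = 3/2, so a_2 = 3/2. Work downward with a_k = (k+1)(k+2) a_{k+2} / ((k - 2)(k + 3)):
  a_0 = (1)(2)(3/2) / ((0 - 2)(0 + 3)) = 3/(-6) = -1/2
Hence P_2(x) = 3 x^2/2 - 1/2.

P_2(x); series = 3 x^2/2 - 1/2


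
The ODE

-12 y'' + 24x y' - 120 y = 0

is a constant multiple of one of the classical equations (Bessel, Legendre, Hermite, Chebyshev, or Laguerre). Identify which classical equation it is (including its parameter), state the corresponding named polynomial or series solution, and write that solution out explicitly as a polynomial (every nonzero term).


All three coefficients share the factor -12; dividing through by -12 gives  y'' - 2x y' + 10 y = 0.
This matches the Hermite equation y'' - 2x y' + 2n y = 0 with 2n = 10, so n = 5; the polynomial solution is H_5(x).
With y = sum_k a_k x^k, matching x^k gives (k+2)(k+1) a_{k+2} = 2(k - n) a_k = 2(k - 5) a_k. The right side vanishes at k = 5, so the series with the parity of 5 terminates at degree 5.
Standard normalization: leading coefficient of H_n is 2^n, so a_5 = 2^5 = 32. Work downward with a_k = (k+1)(k+2) a_{k+2} / (2(k - n)):
  a_3 = (4)(5)(32) / (2(3 - 5)) = 640/(-4) = -160
  a_1 = (2)(3)(-160) / (2(1 - 5)) = -960/(-8) = 120
Hence H_5(x) = 32 x^5 - 160 x^3 + 120 x.

H_5(x); series = 32 x^5 - 160 x^3 + 120 x


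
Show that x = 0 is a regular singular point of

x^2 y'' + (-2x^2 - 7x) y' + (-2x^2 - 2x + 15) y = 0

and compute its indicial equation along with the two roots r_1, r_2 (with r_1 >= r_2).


Divide by x^2 to reach normal form y'' + P_1(x) y' + P_2(x) y = 0 with P_1(x) = -2 - 7/x and P_2(x) = -2 - 2/x + 15/x^2.
x = 0 is a singular point because the y'-coefficient -2 - 7/x has a pole at x = 0 and the y-coefficient -2 - 2/x + 15/x^2 has a pole at x = 0.
It is a regular singular point because x P_1(x) = p(x) = -2x - 7 and x^2 P_2(x) = q(x) = -2x^2 - 2x + 15 are polynomials, hence analytic at x = 0.
p(0) = -7,  q(0) = 15.
Indicial equation: r(r-1) + p(0) r + q(0) = 0, i.e. r^2 + (p(0) - 1) r + q(0) = 0, i.e. r^2 - 8 r + 15 = 0.
Discriminant: (-8)^2 - 4(15) = 4, so r = (8 ± 2)/2.
Solving: r_1 = 5, r_2 = 3.

indicial: r^2 - 8 r + 15 = 0; roots r_1 = 5, r_2 = 3


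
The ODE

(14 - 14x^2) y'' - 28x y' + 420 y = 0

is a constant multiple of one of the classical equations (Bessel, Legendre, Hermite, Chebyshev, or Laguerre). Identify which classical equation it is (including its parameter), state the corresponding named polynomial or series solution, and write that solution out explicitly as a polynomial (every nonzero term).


All three coefficients share the factor 14; dividing through by 14 gives  (1 - x^2) y'' - 2x y' + 30 y = 0.
This matches the Legendre equation (1 - x^2) y'' - 2x y' + n(n+1) y = 0 (note the -2x y' term) with n(n+1) = 30, so n = 5; the polynomial solution is P_5(x).
With y = sum_k a_k x^k, matching x^k gives (k+2)(k+1) a_{k+2} = [k(k+1) - n(n+1)] a_k = (k - 5)(k + 6) a_k. The right side vanishes at k = 5, so the series with the parity of 5 terminates at degree 5.
Standard normalization (P_n(1) = 1): leading coefficient (2n)!/(2^n (n!)^2) = 3628800/(32*14400) = 63/8, so a_5 = 63/8. Work downward with a_k = (k+1)(k+2) a_{k+2} / ((k - 5)(k + 6)):
  a_3 = (4)(5)(63/8) / ((3 - 5)(3 + 6)) = (315/2)/(-18) = -35/4
  a_1 = (2)(3)(-35/4) / ((1 - 5)(1 + 6)) = (-105/2)/(-28) = 15/8
Hence P_5(x) = 63 x^5/8 - 35 x^3/4 + 15 x/8.

P_5(x); series = 63 x^5/8 - 35 x^3/4 + 15 x/8


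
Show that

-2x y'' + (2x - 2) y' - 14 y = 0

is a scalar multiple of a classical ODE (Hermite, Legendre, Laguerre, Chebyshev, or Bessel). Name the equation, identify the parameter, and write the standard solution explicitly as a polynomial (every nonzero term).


All three coefficients share the factor -2; dividing through by -2 gives  x y'' + (1 - x) y' + 7 y = 0.
This matches the Laguerre equation x y'' + (1 - x) y' + n y = 0 with n = 7; the polynomial solution is L_7(x).
With y = sum_k a_k x^k, matching x^k gives (k+1)k a_{k+1} + (k+1) a_{k+1} - k a_k + n a_k = 0, i.e. (k+1)^2 a_{k+1} = (k - n) a_k = (k - 7) a_k. The right side vanishes at k = 7, so the series terminates at degree 7.
Standard normalization L_n(0) = 1 gives a_0 = 1. Work upward with a_{k+1} = (k - 7) a_k / (k+1)^2:
  a_1 = (0 - 7)(1) / 1^2 = -7/1 = -7
  a_2 = (1 - 7)(-7) / 2^2 = 42/4 = 21/2
  a_3 = (2 - 7)(21/2) / 3^2 = (-105/2)/9 = -35/6
  a_4 = (3 - 7)(-35/6) / 4^2 = (70/3)/16 = 35/24
  a_5 = (4 - 7)(35/24) / 5^2 = (-35/8)/25 = -7/40
  a_6 = (5 - 7)(-7/40) / 6^2 = (7/20)/36 = 7/720
  a_7 = (6 - 7)(7/720) / 7^2 = (-7/720)/49 = -1/5040
Hence L_7(x) = -x^7/5040 + 7 x^6/720 - 7 x^5/40 + 35 x^4/24 - 35 x^3/6 + 21 x^2/2 - 7 x + 1.

L_7(x); series = -x^7/5040 + 7 x^6/720 - 7 x^5/40 + 35 x^4/24 - 35 x^3/6 + 21 x^2/2 - 7 x + 1


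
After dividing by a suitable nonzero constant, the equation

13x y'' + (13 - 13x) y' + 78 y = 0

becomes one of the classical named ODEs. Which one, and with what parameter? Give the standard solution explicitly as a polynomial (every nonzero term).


All three coefficients share the factor 13; dividing through by 13 gives  x y'' + (1 - x) y' + 6 y = 0.
This matches the Laguerre equation x y'' + (1 - x) y' + n y = 0 with n = 6; the polynomial solution is L_6(x).
With y = sum_k a_k x^k, matching x^k gives (k+1)k a_{k+1} + (k+1) a_{k+1} - k a_k + n a_k = 0, i.e. (k+1)^2 a_{k+1} = (k - n) a_k = (k - 6) a_k. The right side vanishes at k = 6, so the series terminates at degree 6.
Standard normalization L_n(0) = 1 gives a_0 = 1. Work upward with a_{k+1} = (k - 6) a_k / (k+1)^2:
  a_1 = (0 - 6)(1) / 1^2 = -6/1 = -6
  a_2 = (1 - 6)(-6) / 2^2 = 30/4 = 15/2
  a_3 = (2 - 6)(15/2) / 3^2 = -30/9 = -10/3
  a_4 = (3 - 6)(-10/3) / 4^2 = 10/16 = 5/8
  a_5 = (4 - 6)(5/8) / 5^2 = (-5/4)/25 = -1/20
  a_6 = (5 - 6)(-1/20) / 6^2 = (1/20)/36 = 1/720
Hence L_6(x) = x^6/720 - x^5/20 + 5 x^4/8 - 10 x^3/3 + 15 x^2/2 - 6 x + 1.

L_6(x); series = x^6/720 - x^5/20 + 5 x^4/8 - 10 x^3/3 + 15 x^2/2 - 6 x + 1


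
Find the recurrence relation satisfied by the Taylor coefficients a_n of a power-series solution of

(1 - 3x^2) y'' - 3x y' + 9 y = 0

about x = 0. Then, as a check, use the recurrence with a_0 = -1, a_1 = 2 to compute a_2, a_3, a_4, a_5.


Substitute y = sum_n a_n x^n.
(1 - 3 x^2) y'' contributes (n+2)(n+1) a_{n+2} - 3 n(n-1) a_n at x^n.
-3 x y'(x) contributes -3 n a_n at x^n.
9 y(x) contributes 9 a_n at x^n.
Matching x^n: (n+2)(n+1) a_{n+2} + (-3 n(n-1) - 3 n + 9) a_n = 0.
Thus a_{n+2} = (3 n(n-1) + 3 n - 9) / ((n+1)(n+2)) * a_n.

Check with a_0 = -1, a_1 = 2 (apply the recurrence for n = 0, 1, 2, 3): a_0 = -1, a_1 = 2, a_2 = 9/2, a_3 = -2, a_4 = 9/8, a_5 = -9/5.

a_(n+2) = (3 n(n-1) + 3 n - 9) / ((n+1)(n+2)) * a_n; check: a_0 = -1, a_1 = 2, a_2 = 9/2, a_3 = -2, a_4 = 9/8, a_5 = -9/5


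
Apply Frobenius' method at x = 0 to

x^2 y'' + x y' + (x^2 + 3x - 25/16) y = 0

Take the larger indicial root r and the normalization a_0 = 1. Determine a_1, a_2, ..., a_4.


Write in Frobenius form y'' + (p(x)/x) y' + (q(x)/x^2) y = 0:
  p(x) = 1,  q(x) = x^2 + 3x - 25/16.
Indicial equation: r(r-1) + (1) r + (-25/16) = 0 -> roots r_1 = 5/4, r_2 = -5/4.
Take r = r_1 = 5/4. Let y(x) = x^r sum_{n>=0} a_n x^n with a_0 = 1.
Substitute y = x^r sum a_n x^n and match x^{r+n}. The recurrence is
  D(n) a_n + 3 a_{n-1} + 1 a_{n-2} = 0,  where D(n) = (r+n)(r+n-1) + (1)(r+n) + (-25/16).
  a_n = [-3 a_{n-1} - 1 a_{n-2}] / D(n).
Since the indicial polynomial factors as (r - r_1)(r - r_2), D(n) = (r_1 + n - r_1)(r_1 + n - r_2) = n(n + 5/2).
Evaluating step by step (a_0 = 1):
  n = 1: D(1) = 1(1 + 5/2) = 7/2; numerator = -3(1) = -3; a_1 = (-3)/(7/2) = -6/7
  n = 2: D(2) = 2(2 + 5/2) = 9; numerator = -3(-6/7) - 1(1) = 11/7; a_2 = (11/7)/(9) = 11/63
  n = 3: D(3) = 3(3 + 5/2) = 33/2; numerator = -3(11/63) - 1(-6/7) = 1/3; a_3 = (1/3)/(33/2) = 2/99
  n = 4: D(4) = 4(4 + 5/2) = 26; numerator = -3(2/99) - 1(11/63) = -163/693; a_4 = (-163/693)/(26) = -163/18018

r = 5/4; a_0 = 1; a_1 = -6/7; a_2 = 11/63; a_3 = 2/99; a_4 = -163/18018


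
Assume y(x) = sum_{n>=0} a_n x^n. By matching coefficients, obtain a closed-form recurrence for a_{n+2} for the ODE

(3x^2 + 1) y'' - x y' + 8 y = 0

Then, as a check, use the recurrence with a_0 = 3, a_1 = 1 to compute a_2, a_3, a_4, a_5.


Substitute y = sum_n a_n x^n.
(1 + 3 x^2) y'' contributes (n+2)(n+1) a_{n+2} + 3 n(n-1) a_n at x^n.
-x y'(x) contributes -n a_n at x^n.
8 y(x) contributes 8 a_n at x^n.
Matching x^n: (n+2)(n+1) a_{n+2} + (3 n(n-1) - n + 8) a_n = 0.
Thus a_{n+2} = (-3 n(n-1) + n - 8) / ((n+1)(n+2)) * a_n.

Check with a_0 = 3, a_1 = 1 (apply the recurrence for n = 0, 1, 2, 3): a_0 = 3, a_1 = 1, a_2 = -12, a_3 = -7/6, a_4 = 12, a_5 = 161/120.

a_(n+2) = (-3 n(n-1) + n - 8) / ((n+1)(n+2)) * a_n; check: a_0 = 3, a_1 = 1, a_2 = -12, a_3 = -7/6, a_4 = 12, a_5 = 161/120


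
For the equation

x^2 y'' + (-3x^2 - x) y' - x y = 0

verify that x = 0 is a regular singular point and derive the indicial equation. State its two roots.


Divide by x^2 to reach normal form y'' + P_1(x) y' + P_2(x) y = 0 with P_1(x) = -3 - 1/x and P_2(x) = -1/x.
x = 0 is a singular point because the y'-coefficient -3 - 1/x has a pole at x = 0 and the y-coefficient -1/x has a pole at x = 0.
It is a regular singular point because x P_1(x) = p(x) = -3x - 1 and x^2 P_2(x) = q(x) = -x are polynomials, hence analytic at x = 0.
p(0) = -1,  q(0) = 0.
Indicial equation: r(r-1) + p(0) r + q(0) = 0, i.e. r^2 + (p(0) - 1) r + q(0) = 0, i.e. r^2 - 2 r = 0.
Discriminant: (-2)^2 - 4(0) = 4, so r = (2 ± 2)/2.
Solving: r_1 = 2, r_2 = 0.

indicial: r^2 - 2 r = 0; roots r_1 = 2, r_2 = 0


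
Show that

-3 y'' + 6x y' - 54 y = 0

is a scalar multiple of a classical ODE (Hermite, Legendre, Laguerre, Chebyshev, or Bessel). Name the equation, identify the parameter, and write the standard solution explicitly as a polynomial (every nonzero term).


All three coefficients share the factor -3; dividing through by -3 gives  y'' - 2x y' + 18 y = 0.
This matches the Hermite equation y'' - 2x y' + 2n y = 0 with 2n = 18, so n = 9; the polynomial solution is H_9(x).
With y = sum_k a_k x^k, matching x^k gives (k+2)(k+1) a_{k+2} = 2(k - n) a_k = 2(k - 9) a_k. The right side vanishes at k = 9, so the series with the parity of 9 terminates at degree 9.
Standard normalization: leading coefficient of H_n is 2^n, so a_9 = 2^9 = 512. Work downward with a_k = (k+1)(k+2) a_{k+2} / (2(k - n)):
  a_7 = (8)(9)(512) / (2(7 - 9)) = 36864/(-4) = -9216
  a_5 = (6)(7)(-9216) / (2(5 - 9)) = -387072/(-8) = 48384
  a_3 = (4)(5)(48384) / (2(3 - 9)) = 967680/(-12) = -80640
  a_1 = (2)(3)(-80640) / (2(1 - 9)) = -483840/(-16) = 30240
Hence H_9(x) = 512 x^9 - 9216 x^7 + 48384 x^5 - 80640 x^3 + 30240 x.

H_9(x); series = 512 x^9 - 9216 x^7 + 48384 x^5 - 80640 x^3 + 30240 x


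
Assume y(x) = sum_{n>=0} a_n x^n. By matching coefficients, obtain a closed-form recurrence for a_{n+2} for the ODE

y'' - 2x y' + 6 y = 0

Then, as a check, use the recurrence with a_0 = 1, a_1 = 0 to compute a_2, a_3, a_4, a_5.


Substitute y = sum_n a_n x^n.
y''(x) has coefficient (n+2)(n+1) a_{n+2} at x^n;
-2 x y'(x) has coefficient -2 n a_n at x^n (shift);
6 y(x) has coefficient 6 a_n at x^n.
Matching x^n: (n+2)(n+1) a_{n+2} + (-2n + 6) a_n = 0.
Thus a_{n+2} = (2n - 6) / ((n+1)(n+2)) * a_n.

Check with a_0 = 1, a_1 = 0 (apply the recurrence for n = 0, 1, 2, 3): a_0 = 1, a_1 = 0, a_2 = -3, a_3 = 0, a_4 = 1/2, a_5 = 0.

a_(n+2) = (2n - 6) / ((n+1)(n+2)) * a_n; check: a_0 = 1, a_1 = 0, a_2 = -3, a_3 = 0, a_4 = 1/2, a_5 = 0


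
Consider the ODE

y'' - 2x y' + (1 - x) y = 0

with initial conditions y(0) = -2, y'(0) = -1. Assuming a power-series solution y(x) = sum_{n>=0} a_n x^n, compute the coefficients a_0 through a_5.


Ansatz: y(x) = sum_{n>=0} a_n x^n, so y'(x) = sum_{n>=1} n a_n x^(n-1) and y''(x) = sum_{n>=2} n(n-1) a_n x^(n-2).
Substitute into P(x) y'' + Q(x) y' + R(x) y = 0 with P(x) = 1, Q(x) = -2x, R(x) = 1 - x, and match powers of x.
Initial conditions: a_0 = -2, a_1 = -1.
Setting the coefficient of each power of x to zero and solving order by order (substituting the coefficients already found):
  x^0: 2 a_2 + a_0 = 0  ->  2 a_2 = -a_0 = 2  ->  a_2 = 1
  x^1: 6 a_3 - a_1 - a_0 = 0  ->  6 a_3 = a_1 + a_0 = -3  ->  a_3 = -1/2
  x^2: 12 a_4 - 3 a_2 - a_1 = 0  ->  12 a_4 = 3 a_2 + a_1 = 2  ->  a_4 = 1/6
  x^3: 20 a_5 - 5 a_3 - a_2 = 0  ->  20 a_5 = 5 a_3 + a_2 = -3/2  ->  a_5 = -3/40
Truncated series: y(x) = -2 - x + x^2 - (1/2) x^3 + (1/6) x^4 - (3/40) x^5 + O(x^6).

a_0 = -2; a_1 = -1; a_2 = 1; a_3 = -1/2; a_4 = 1/6; a_5 = -3/40


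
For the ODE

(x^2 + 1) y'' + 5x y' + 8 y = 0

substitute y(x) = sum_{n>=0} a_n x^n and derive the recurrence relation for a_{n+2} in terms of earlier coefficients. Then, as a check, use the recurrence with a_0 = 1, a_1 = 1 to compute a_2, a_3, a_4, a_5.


Substitute y = sum_n a_n x^n.
(1 + 1 x^2) y'' contributes (n+2)(n+1) a_{n+2} + n(n-1) a_n at x^n.
5 x y'(x) contributes 5 n a_n at x^n.
8 y(x) contributes 8 a_n at x^n.
Matching x^n: (n+2)(n+1) a_{n+2} + (n(n-1) + 5 n + 8) a_n = 0.
Thus a_{n+2} = (-n(n-1) - 5 n - 8) / ((n+1)(n+2)) * a_n.

Check with a_0 = 1, a_1 = 1 (apply the recurrence for n = 0, 1, 2, 3): a_0 = 1, a_1 = 1, a_2 = -4, a_3 = -13/6, a_4 = 20/3, a_5 = 377/120.

a_(n+2) = (-n(n-1) - 5 n - 8) / ((n+1)(n+2)) * a_n; check: a_0 = 1, a_1 = 1, a_2 = -4, a_3 = -13/6, a_4 = 20/3, a_5 = 377/120


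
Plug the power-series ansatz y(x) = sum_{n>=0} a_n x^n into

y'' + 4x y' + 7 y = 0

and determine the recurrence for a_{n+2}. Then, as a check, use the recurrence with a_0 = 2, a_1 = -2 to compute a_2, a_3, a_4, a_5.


Substitute y = sum_n a_n x^n.
y''(x) has coefficient (n+2)(n+1) a_{n+2} at x^n;
4 x y'(x) has coefficient 4 n a_n at x^n (shift);
7 y(x) has coefficient 7 a_n at x^n.
Matching x^n: (n+2)(n+1) a_{n+2} + (4n + 7) a_n = 0.
Thus a_{n+2} = (-4n - 7) / ((n+1)(n+2)) * a_n.

Check with a_0 = 2, a_1 = -2 (apply the recurrence for n = 0, 1, 2, 3): a_0 = 2, a_1 = -2, a_2 = -7, a_3 = 11/3, a_4 = 35/4, a_5 = -209/60.

a_(n+2) = (-4n - 7) / ((n+1)(n+2)) * a_n; check: a_0 = 2, a_1 = -2, a_2 = -7, a_3 = 11/3, a_4 = 35/4, a_5 = -209/60


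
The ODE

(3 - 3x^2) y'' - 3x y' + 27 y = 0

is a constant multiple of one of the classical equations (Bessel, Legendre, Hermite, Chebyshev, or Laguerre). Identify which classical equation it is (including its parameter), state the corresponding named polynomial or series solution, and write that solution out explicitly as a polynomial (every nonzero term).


All three coefficients share the factor 3; dividing through by 3 gives  (1 - x^2) y'' - x y' + 9 y = 0.
This matches the Chebyshev equation (1 - x^2) y'' - x y' + n^2 y = 0 (note the -x y' term, not -2x y') with n^2 = 9, so n = 3; the polynomial solution is T_3(x).
With y = sum_k a_k x^k, matching x^k gives (k+2)(k+1) a_{k+2} = (k^2 - n^2) a_k = (k - 3)(k + 3) a_k. The right side vanishes at k = 3, so the series with the parity of 3 terminates at degree 3.
Standard normalization: leading coefficient of T_n is 2^(n-1), so a_3 = 2^2 = 4. Work downward with a_k = (k+1)(k+2) a_{k+2} / ((k - 3)(k + 3)):
  a_1 = (2)(3)(4) / ((1 - 3)(1 + 3)) = 24/(-8) = -3
Hence T_3(x) = 4 x^3 - 3 x.

T_3(x); series = 4 x^3 - 3 x


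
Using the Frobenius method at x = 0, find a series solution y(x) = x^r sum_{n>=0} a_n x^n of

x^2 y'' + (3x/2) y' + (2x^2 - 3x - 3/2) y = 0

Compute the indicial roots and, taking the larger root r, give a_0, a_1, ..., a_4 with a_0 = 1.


Write in Frobenius form y'' + (p(x)/x) y' + (q(x)/x^2) y = 0:
  p(x) = 3/2,  q(x) = 2x^2 - 3x - 3/2.
Indicial equation: r(r-1) + (3/2) r + (-3/2) = 0 -> roots r_1 = 1, r_2 = -3/2.
Take r = r_1 = 1. Let y(x) = x^r sum_{n>=0} a_n x^n with a_0 = 1.
Substitute y = x^r sum a_n x^n and match x^{r+n}. The recurrence is
  D(n) a_n - 3 a_{n-1} + 2 a_{n-2} = 0,  where D(n) = (r+n)(r+n-1) + (3/2)(r+n) + (-3/2).
  a_n = [3 a_{n-1} - 2 a_{n-2}] / D(n).
Since the indicial polynomial factors as (r - r_1)(r - r_2), D(n) = (r_1 + n - r_1)(r_1 + n - r_2) = n(n + 5/2).
Evaluating step by step (a_0 = 1):
  n = 1: D(1) = 1(1 + 5/2) = 7/2; numerator = 3(1) = 3; a_1 = (3)/(7/2) = 6/7
  n = 2: D(2) = 2(2 + 5/2) = 9; numerator = 3(6/7) - 2(1) = 4/7; a_2 = (4/7)/(9) = 4/63
  n = 3: D(3) = 3(3 + 5/2) = 33/2; numerator = 3(4/63) - 2(6/7) = -32/21; a_3 = (-32/21)/(33/2) = -64/693
  n = 4: D(4) = 4(4 + 5/2) = 26; numerator = 3(-64/693) - 2(4/63) = -40/99; a_4 = (-40/99)/(26) = -20/1287

r = 1; a_0 = 1; a_1 = 6/7; a_2 = 4/63; a_3 = -64/693; a_4 = -20/1287


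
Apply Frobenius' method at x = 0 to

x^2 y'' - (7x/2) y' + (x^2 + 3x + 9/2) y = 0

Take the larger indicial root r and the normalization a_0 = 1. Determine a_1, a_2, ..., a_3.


Write in Frobenius form y'' + (p(x)/x) y' + (q(x)/x^2) y = 0:
  p(x) = -7/2,  q(x) = x^2 + 3x + 9/2.
Indicial equation: r(r-1) + (-7/2) r + (9/2) = 0 -> roots r_1 = 3, r_2 = 3/2.
Take r = r_1 = 3. Let y(x) = x^r sum_{n>=0} a_n x^n with a_0 = 1.
Substitute y = x^r sum a_n x^n and match x^{r+n}. The recurrence is
  D(n) a_n + 3 a_{n-1} + 1 a_{n-2} = 0,  where D(n) = (r+n)(r+n-1) + (-7/2)(r+n) + (9/2).
  a_n = [-3 a_{n-1} - 1 a_{n-2}] / D(n).
Since the indicial polynomial factors as (r - r_1)(r - r_2), D(n) = (r_1 + n - r_1)(r_1 + n - r_2) = n(n + 3/2).
Evaluating step by step (a_0 = 1):
  n = 1: D(1) = 1(1 + 3/2) = 5/2; numerator = -3(1) = -3; a_1 = (-3)/(5/2) = -6/5
  n = 2: D(2) = 2(2 + 3/2) = 7; numerator = -3(-6/5) - 1(1) = 13/5; a_2 = (13/5)/(7) = 13/35
  n = 3: D(3) = 3(3 + 3/2) = 27/2; numerator = -3(13/35) - 1(-6/5) = 3/35; a_3 = (3/35)/(27/2) = 2/315

r = 3; a_0 = 1; a_1 = -6/5; a_2 = 13/35; a_3 = 2/315


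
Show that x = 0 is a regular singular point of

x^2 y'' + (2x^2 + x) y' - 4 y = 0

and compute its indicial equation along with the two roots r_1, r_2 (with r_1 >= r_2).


Divide by x^2 to reach normal form y'' + P_1(x) y' + P_2(x) y = 0 with P_1(x) = 2 + 1/x and P_2(x) = -4/x^2.
x = 0 is a singular point because the y'-coefficient 2 + 1/x has a pole at x = 0 and the y-coefficient -4/x^2 has a pole at x = 0.
It is a regular singular point because x P_1(x) = p(x) = 2x + 1 and x^2 P_2(x) = q(x) = -4 are polynomials, hence analytic at x = 0.
p(0) = 1,  q(0) = -4.
Indicial equation: r(r-1) + p(0) r + q(0) = 0, i.e. r^2 + (p(0) - 1) r + q(0) = 0, i.e. r^2 - 4 = 0.
Discriminant: (0)^2 - 4(-4) = 16, so r = (0 ± 4)/2.
Solving: r_1 = 2, r_2 = -2.

indicial: r^2 - 4 = 0; roots r_1 = 2, r_2 = -2


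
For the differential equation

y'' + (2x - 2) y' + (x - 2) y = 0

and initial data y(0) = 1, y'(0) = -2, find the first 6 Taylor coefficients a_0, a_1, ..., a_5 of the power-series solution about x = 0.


Ansatz: y(x) = sum_{n>=0} a_n x^n, so y'(x) = sum_{n>=1} n a_n x^(n-1) and y''(x) = sum_{n>=2} n(n-1) a_n x^(n-2).
Substitute into P(x) y'' + Q(x) y' + R(x) y = 0 with P(x) = 1, Q(x) = 2x - 2, R(x) = x - 2, and match powers of x.
Initial conditions: a_0 = 1, a_1 = -2.
Setting the coefficient of each power of x to zero and solving order by order (substituting the coefficients already found):
  x^0: 2 a_2 - 2 a_1 - 2 a_0 = 0  ->  2 a_2 = 2 a_1 + 2 a_0 = -2  ->  a_2 = -1
  x^1: 6 a_3 - 4 a_2 + a_0 = 0  ->  6 a_3 = 4 a_2 - a_0 = -5  ->  a_3 = -5/6
  x^2: 12 a_4 - 6 a_3 + 2 a_2 + a_1 = 0  ->  12 a_4 = 6 a_3 - 2 a_2 - a_1 = -1  ->  a_4 = -1/12
  x^3: 20 a_5 - 8 a_4 + 4 a_3 + a_2 = 0  ->  20 a_5 = 8 a_4 - 4 a_3 - a_2 = 11/3  ->  a_5 = 11/60
Truncated series: y(x) = 1 - 2 x - x^2 - (5/6) x^3 - (1/12) x^4 + (11/60) x^5 + O(x^6).

a_0 = 1; a_1 = -2; a_2 = -1; a_3 = -5/6; a_4 = -1/12; a_5 = 11/60


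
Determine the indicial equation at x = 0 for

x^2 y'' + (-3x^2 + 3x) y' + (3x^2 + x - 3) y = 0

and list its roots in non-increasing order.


Divide by x^2 to reach normal form y'' + P_1(x) y' + P_2(x) y = 0 with P_1(x) = -3 + 3/x and P_2(x) = 3 + 1/x - 3/x^2.
x = 0 is a singular point because the y'-coefficient -3 + 3/x has a pole at x = 0 and the y-coefficient 3 + 1/x - 3/x^2 has a pole at x = 0.
It is a regular singular point because x P_1(x) = p(x) = 3 - 3x and x^2 P_2(x) = q(x) = 3x^2 + x - 3 are polynomials, hence analytic at x = 0.
p(0) = 3,  q(0) = -3.
Indicial equation: r(r-1) + p(0) r + q(0) = 0, i.e. r^2 + (p(0) - 1) r + q(0) = 0, i.e. r^2 + 2 r - 3 = 0.
Discriminant: (2)^2 - 4(-3) = 16, so r = (-2 ± 4)/2.
Solving: r_1 = 1, r_2 = -3.

indicial: r^2 + 2 r - 3 = 0; roots r_1 = 1, r_2 = -3


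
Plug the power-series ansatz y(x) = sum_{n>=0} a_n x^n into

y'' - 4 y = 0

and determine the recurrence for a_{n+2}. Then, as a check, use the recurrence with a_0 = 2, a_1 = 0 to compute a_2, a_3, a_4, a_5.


Substitute y = sum_n a_n x^n into y'' + (const) y = 0.
y''(x) = sum_{n>=0} (n+2)(n+1) a_{n+2} x^n.
The ODE becomes sum_n [(n+2)(n+1) a_{n+2} - 4 a_n] x^n = 0.
Setting each coefficient to zero gives the recurrence:
  (n+2)(n+1) a_{n+2} - 4 a_n = 0,
  a_{n+2} = 4 / ((n+1)(n+2)) a_n.

Check with a_0 = 2, a_1 = 0 (apply the recurrence for n = 0, 1, 2, 3): a_0 = 2, a_1 = 0, a_2 = 4, a_3 = 0, a_4 = 4/3, a_5 = 0.

a_{n+2} = 4/((n+1)(n+2)) * a_n; check: a_0 = 2, a_1 = 0, a_2 = 4, a_3 = 0, a_4 = 4/3, a_5 = 0


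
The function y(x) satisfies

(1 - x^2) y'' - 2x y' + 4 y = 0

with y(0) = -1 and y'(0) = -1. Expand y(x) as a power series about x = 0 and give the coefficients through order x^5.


Ansatz: y(x) = sum_{n>=0} a_n x^n, so y'(x) = sum_{n>=1} n a_n x^(n-1) and y''(x) = sum_{n>=2} n(n-1) a_n x^(n-2).
Substitute into P(x) y'' + Q(x) y' + R(x) y = 0 with P(x) = 1 - x^2, Q(x) = -2x, R(x) = 4, and match powers of x.
Initial conditions: a_0 = -1, a_1 = -1.
Setting the coefficient of each power of x to zero and solving order by order (substituting the coefficients already found):
  x^0: 2 a_2 + 4 a_0 = 0  ->  2 a_2 = -4 a_0 = 4  ->  a_2 = 2
  x^1: 6 a_3 + 2 a_1 = 0  ->  6 a_3 = -2 a_1 = 2  ->  a_3 = 1/3
  x^2: 12 a_4 - 2 a_2 = 0  ->  12 a_4 = 2 a_2 = 4  ->  a_4 = 1/3
  x^3: 20 a_5 - 8 a_3 = 0  ->  20 a_5 = 8 a_3 = 8/3  ->  a_5 = 2/15
Truncated series: y(x) = -1 - x + 2 x^2 + (1/3) x^3 + (1/3) x^4 + (2/15) x^5 + O(x^6).

a_0 = -1; a_1 = -1; a_2 = 2; a_3 = 1/3; a_4 = 1/3; a_5 = 2/15


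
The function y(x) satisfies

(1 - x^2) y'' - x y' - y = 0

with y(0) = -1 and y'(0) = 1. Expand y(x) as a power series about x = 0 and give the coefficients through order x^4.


Ansatz: y(x) = sum_{n>=0} a_n x^n, so y'(x) = sum_{n>=1} n a_n x^(n-1) and y''(x) = sum_{n>=2} n(n-1) a_n x^(n-2).
Substitute into P(x) y'' + Q(x) y' + R(x) y = 0 with P(x) = 1 - x^2, Q(x) = -x, R(x) = -1, and match powers of x.
Initial conditions: a_0 = -1, a_1 = 1.
Setting the coefficient of each power of x to zero and solving order by order (substituting the coefficients already found):
  x^0: 2 a_2 - a_0 = 0  ->  2 a_2 = a_0 = -1  ->  a_2 = -1/2
  x^1: 6 a_3 - 2 a_1 = 0  ->  6 a_3 = 2 a_1 = 2  ->  a_3 = 1/3
  x^2: 12 a_4 - 5 a_2 = 0  ->  12 a_4 = 5 a_2 = -5/2  ->  a_4 = -5/24
Truncated series: y(x) = -1 + x - (1/2) x^2 + (1/3) x^3 - (5/24) x^4 + O(x^5).

a_0 = -1; a_1 = 1; a_2 = -1/2; a_3 = 1/3; a_4 = -5/24


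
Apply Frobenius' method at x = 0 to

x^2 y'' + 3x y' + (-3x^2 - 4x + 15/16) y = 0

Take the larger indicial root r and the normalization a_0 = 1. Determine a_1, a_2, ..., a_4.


Write in Frobenius form y'' + (p(x)/x) y' + (q(x)/x^2) y = 0:
  p(x) = 3,  q(x) = -3x^2 - 4x + 15/16.
Indicial equation: r(r-1) + (3) r + (15/16) = 0 -> roots r_1 = -3/4, r_2 = -5/4.
Take r = r_1 = -3/4. Let y(x) = x^r sum_{n>=0} a_n x^n with a_0 = 1.
Substitute y = x^r sum a_n x^n and match x^{r+n}. The recurrence is
  D(n) a_n - 4 a_{n-1} - 3 a_{n-2} = 0,  where D(n) = (r+n)(r+n-1) + (3)(r+n) + (15/16).
  a_n = [4 a_{n-1} + 3 a_{n-2}] / D(n).
Since the indicial polynomial factors as (r - r_1)(r - r_2), D(n) = (r_1 + n - r_1)(r_1 + n - r_2) = n(n + 1/2).
Evaluating step by step (a_0 = 1):
  n = 1: D(1) = 1(1 + 1/2) = 3/2; numerator = 4(1) = 4; a_1 = (4)/(3/2) = 8/3
  n = 2: D(2) = 2(2 + 1/2) = 5; numerator = 4(8/3) + 3(1) = 41/3; a_2 = (41/3)/(5) = 41/15
  n = 3: D(3) = 3(3 + 1/2) = 21/2; numerator = 4(41/15) + 3(8/3) = 284/15; a_3 = (284/15)/(21/2) = 568/315
  n = 4: D(4) = 4(4 + 1/2) = 18; numerator = 4(568/315) + 3(41/15) = 971/63; a_4 = (971/63)/(18) = 971/1134

r = -3/4; a_0 = 1; a_1 = 8/3; a_2 = 41/15; a_3 = 568/315; a_4 = 971/1134
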